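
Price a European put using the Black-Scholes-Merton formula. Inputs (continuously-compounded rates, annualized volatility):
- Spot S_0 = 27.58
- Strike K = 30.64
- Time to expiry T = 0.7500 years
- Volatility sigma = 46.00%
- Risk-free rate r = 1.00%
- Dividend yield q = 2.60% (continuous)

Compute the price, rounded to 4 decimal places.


Answer: Price = 6.4098

Derivation:
d1 = (ln(S/K) + (r - q + 0.5*sigma^2) * T) / (sigma * sqrt(T)) = -0.09505061
d2 = d1 - sigma * sqrt(T) = -0.49342230
exp(-rT) = 0.99252805; exp(-qT) = 0.98068890
P = K * exp(-rT) * N(-d2) - S_0 * exp(-qT) * N(-d1)
N(-d1) = 0.53786269; N(-d2) = 0.68914288
P = 30.6400 * 0.99252805 * 0.68914288 - 27.5800 * 0.98068890 * 0.53786269 = 6.4098


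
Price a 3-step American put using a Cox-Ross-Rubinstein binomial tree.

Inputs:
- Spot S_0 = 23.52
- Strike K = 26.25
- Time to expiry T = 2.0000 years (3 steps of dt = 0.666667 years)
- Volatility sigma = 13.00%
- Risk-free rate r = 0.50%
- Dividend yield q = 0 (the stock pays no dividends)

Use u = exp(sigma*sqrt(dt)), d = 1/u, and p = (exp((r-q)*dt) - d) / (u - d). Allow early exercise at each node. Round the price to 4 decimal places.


dt = T/N = 0.666667
u = exp(sigma*sqrt(dt)) = 1.111983; d = 1/u = 0.899295
p = (exp((r-q)*dt) - d) / (u - d) = 0.489187
Discount per step: exp(-r*dt) = 0.996672
Stock lattice S(k, i) with i counting down-moves:
  k=0: S(0,0) = 23.5200
  k=1: S(1,0) = 26.1538; S(1,1) = 21.1514
  k=2: S(2,0) = 29.0826; S(2,1) = 23.5200; S(2,2) = 19.0213
  k=3: S(3,0) = 32.3394; S(3,1) = 26.1538; S(3,2) = 21.1514; S(3,3) = 17.1058
Terminal payoffs V(N, i) = max(K - S_T, 0):
  V(3,0) = 0.000000; V(3,1) = 0.096169; V(3,2) = 5.098590; V(3,3) = 9.144202
Backward induction: V(k, i) = exp(-r*dt) * [p * V(k+1, i) + (1-p) * V(k+1, i+1)]; then take max(V_cont, immediate exercise) for American.
  V(2,0) = exp(-r*dt) * [p*0.000000 + (1-p)*0.096169] = 0.048961; exercise = 0.000000; V(2,0) = max -> 0.048961
  V(2,1) = exp(-r*dt) * [p*0.096169 + (1-p)*5.098590] = 2.642646; exercise = 2.730000; V(2,1) = max -> 2.730000
  V(2,2) = exp(-r*dt) * [p*5.098590 + (1-p)*9.144202] = 7.141296; exercise = 7.228650; V(2,2) = max -> 7.228650
  V(1,0) = exp(-r*dt) * [p*0.048961 + (1-p)*2.730000] = 1.413749; exercise = 0.096169; V(1,0) = max -> 1.413749
  V(1,1) = exp(-r*dt) * [p*2.730000 + (1-p)*7.228650] = 5.011236; exercise = 5.098590; V(1,1) = max -> 5.098590
  V(0,0) = exp(-r*dt) * [p*1.413749 + (1-p)*5.098590] = 3.285044; exercise = 2.730000; V(0,0) = max -> 3.285044

Answer: Price = V(0,0) = 3.2850


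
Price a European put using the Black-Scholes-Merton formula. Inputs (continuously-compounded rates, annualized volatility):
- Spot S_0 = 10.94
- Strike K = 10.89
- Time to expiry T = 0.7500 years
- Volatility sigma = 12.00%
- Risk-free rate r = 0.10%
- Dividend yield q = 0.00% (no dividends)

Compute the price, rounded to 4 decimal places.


d1 = (ln(S/K) + (r - q + 0.5*sigma^2) * T) / (sigma * sqrt(T)) = 0.10325775
d2 = d1 - sigma * sqrt(T) = -0.00066530
exp(-rT) = 0.99925028; exp(-qT) = 1.00000000
P = K * exp(-rT) * N(-d2) - S_0 * exp(-qT) * N(-d1)
N(-d1) = 0.45887920; N(-d2) = 0.50026542
P = 10.8900 * 0.99925028 * 0.50026542 - 10.9400 * 1.00000000 * 0.45887920 = 0.4237

Answer: Price = 0.4237


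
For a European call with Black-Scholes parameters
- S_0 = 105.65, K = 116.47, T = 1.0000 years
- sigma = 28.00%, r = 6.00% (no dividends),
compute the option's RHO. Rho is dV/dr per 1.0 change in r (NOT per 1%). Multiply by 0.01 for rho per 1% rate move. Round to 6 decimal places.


d1 = 0.0060643391; d2 = -0.2739356609
phi(d1) = 0.3989349447; exp(-qT) = 1.0000000000; exp(-rT) = 0.9417645336
N(d2) = 0.3920670330
Rho = K*T*exp(-rT)*N(d2) = 116.4700 * 1.0000 * 0.9417645336 * 0.3920670330 = 43.004780

Answer: Rho = 43.004780


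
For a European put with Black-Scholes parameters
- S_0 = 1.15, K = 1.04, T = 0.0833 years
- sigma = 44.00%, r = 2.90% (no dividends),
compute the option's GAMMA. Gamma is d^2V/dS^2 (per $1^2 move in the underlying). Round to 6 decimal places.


Answer: Gamma = 1.864124

Derivation:
d1 = 0.8742335922; d2 = 0.7472419390
phi(d1) = 0.2722374215; exp(-qT) = 1.0000000000; exp(-rT) = 0.9975872155
Gamma = exp(-qT) * phi(d1) / (S * sigma * sqrt(T)) = 1.0000000000 * 0.2722374215 / (1.1500 * 0.4400 * 0.2886173938) = 1.864124


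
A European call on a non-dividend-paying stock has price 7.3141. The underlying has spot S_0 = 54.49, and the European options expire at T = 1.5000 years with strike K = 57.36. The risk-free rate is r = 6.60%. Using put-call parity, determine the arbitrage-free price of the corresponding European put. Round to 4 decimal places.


Answer: Put price = 4.7775

Derivation:
Put-call parity: C - P = S_0 * exp(-qT) - K * exp(-rT).
S_0 * exp(-qT) = 54.4900 * 1.00000000 = 54.49000000
K * exp(-rT) = 57.3600 * 0.90574271 = 51.95340173
P = C - S*exp(-qT) + K*exp(-rT)
P = 7.3141 - 54.49000000 + 51.95340173 = 4.7775


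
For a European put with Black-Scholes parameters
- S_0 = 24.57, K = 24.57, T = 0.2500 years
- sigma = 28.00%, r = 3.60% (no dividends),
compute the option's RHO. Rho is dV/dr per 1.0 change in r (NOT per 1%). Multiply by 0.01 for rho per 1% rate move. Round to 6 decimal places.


d1 = 0.1342857143; d2 = -0.0057142857
phi(d1) = 0.3953614537; exp(-qT) = 1.0000000000; exp(-rT) = 0.9910403788
N(-d2) = 0.5022796578
Rho = -K*T*exp(-rT)*N(-d2) = -24.5700 * 0.2500 * 0.9910403788 * 0.5022796578 = -3.057610

Answer: Rho = -3.057610


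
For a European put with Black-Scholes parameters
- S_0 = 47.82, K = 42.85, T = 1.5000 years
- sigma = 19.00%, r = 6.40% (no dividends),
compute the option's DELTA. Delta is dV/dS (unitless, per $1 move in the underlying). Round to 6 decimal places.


d1 = 1.0004804069; d2 = 0.7677788814
phi(d1) = 0.2418544801; exp(-qT) = 1.0000000000; exp(-rT) = 0.9084640161
N(-d1) = 0.1585390374
Delta = -exp(-qT) * N(-d1) = -1.0000000000 * 0.1585390374 = -0.158539

Answer: Delta = -0.158539


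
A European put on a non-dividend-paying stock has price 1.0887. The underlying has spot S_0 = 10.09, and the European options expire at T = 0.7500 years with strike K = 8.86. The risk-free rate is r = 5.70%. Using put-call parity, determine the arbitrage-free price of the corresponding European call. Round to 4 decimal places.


Answer: Call price = 2.6895

Derivation:
Put-call parity: C - P = S_0 * exp(-qT) - K * exp(-rT).
S_0 * exp(-qT) = 10.0900 * 1.00000000 = 10.09000000
K * exp(-rT) = 8.8600 * 0.95815090 = 8.48921695
C = P + S*exp(-qT) - K*exp(-rT)
C = 1.0887 + 10.09000000 - 8.48921695 = 2.6895


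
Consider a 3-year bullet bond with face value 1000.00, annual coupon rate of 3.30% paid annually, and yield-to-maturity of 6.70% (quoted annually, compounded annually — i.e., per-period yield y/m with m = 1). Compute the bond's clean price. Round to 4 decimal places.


Coupon per period c = face * coupon_rate / m = 33.000000
Periods per year m = 1; per-period yield y/m = 0.067000
Number of cashflows N = 3
Cashflows (t years, CF_t, discount factor 1/(1+y/m)^(m*t), PV):
  t = 1.0000: CF_t = 33.000000, DF = 0.937207, PV = 30.927835
  t = 2.0000: CF_t = 33.000000, DF = 0.878357, PV = 28.985787
  t = 3.0000: CF_t = 1033.000000, DF = 0.823203, PV = 850.368302
Price P = sum_t PV_t = 910.281924

Answer: Price = 910.2819


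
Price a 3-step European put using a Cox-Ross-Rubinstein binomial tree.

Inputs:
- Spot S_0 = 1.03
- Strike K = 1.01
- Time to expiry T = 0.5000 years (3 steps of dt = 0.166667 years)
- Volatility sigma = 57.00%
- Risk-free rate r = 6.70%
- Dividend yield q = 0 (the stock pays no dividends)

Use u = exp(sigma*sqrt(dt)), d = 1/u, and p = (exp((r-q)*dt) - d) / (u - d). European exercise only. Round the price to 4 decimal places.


dt = T/N = 0.166667
u = exp(sigma*sqrt(dt)) = 1.262005; d = 1/u = 0.792390
p = (exp((r-q)*dt) - d) / (u - d) = 0.465997
Discount per step: exp(-r*dt) = 0.988895
Stock lattice S(k, i) with i counting down-moves:
  k=0: S(0,0) = 1.0300
  k=1: S(1,0) = 1.2999; S(1,1) = 0.8162
  k=2: S(2,0) = 1.6404; S(2,1) = 1.0300; S(2,2) = 0.6467
  k=3: S(3,0) = 2.0702; S(3,1) = 1.2999; S(3,2) = 0.8162; S(3,3) = 0.5125
Terminal payoffs V(N, i) = max(K - S_T, 0):
  V(3,0) = 0.000000; V(3,1) = 0.000000; V(3,2) = 0.193838; V(3,3) = 0.497547
Backward induction: V(k, i) = exp(-r*dt) * [p * V(k+1, i) + (1-p) * V(k+1, i+1)].
  V(2,0) = exp(-r*dt) * [p*0.000000 + (1-p)*0.000000] = 0.000000
  V(2,1) = exp(-r*dt) * [p*0.000000 + (1-p)*0.193838] = 0.102361
  V(2,2) = exp(-r*dt) * [p*0.193838 + (1-p)*0.497547] = 0.352066
  V(1,0) = exp(-r*dt) * [p*0.000000 + (1-p)*0.102361] = 0.054054
  V(1,1) = exp(-r*dt) * [p*0.102361 + (1-p)*0.352066] = 0.233087
  V(0,0) = exp(-r*dt) * [p*0.054054 + (1-p)*0.233087] = 0.147996

Answer: Price = V(0,0) = 0.1480


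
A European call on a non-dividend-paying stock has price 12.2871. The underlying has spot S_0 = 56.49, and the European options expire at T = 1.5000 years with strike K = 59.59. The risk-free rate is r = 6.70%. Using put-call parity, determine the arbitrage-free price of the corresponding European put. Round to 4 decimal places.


Answer: Put price = 9.6894

Derivation:
Put-call parity: C - P = S_0 * exp(-qT) - K * exp(-rT).
S_0 * exp(-qT) = 56.4900 * 1.00000000 = 56.49000000
K * exp(-rT) = 59.5900 * 0.90438511 = 53.89230885
P = C - S*exp(-qT) + K*exp(-rT)
P = 12.2871 - 56.49000000 + 53.89230885 = 9.6894


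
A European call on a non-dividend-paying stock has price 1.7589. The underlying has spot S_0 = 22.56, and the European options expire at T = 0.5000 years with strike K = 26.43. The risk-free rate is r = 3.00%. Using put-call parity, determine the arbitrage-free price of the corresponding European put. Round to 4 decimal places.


Put-call parity: C - P = S_0 * exp(-qT) - K * exp(-rT).
S_0 * exp(-qT) = 22.5600 * 1.00000000 = 22.56000000
K * exp(-rT) = 26.4300 * 0.98511194 = 26.03650856
P = C - S*exp(-qT) + K*exp(-rT)
P = 1.7589 - 22.56000000 + 26.03650856 = 5.2354

Answer: Put price = 5.2354


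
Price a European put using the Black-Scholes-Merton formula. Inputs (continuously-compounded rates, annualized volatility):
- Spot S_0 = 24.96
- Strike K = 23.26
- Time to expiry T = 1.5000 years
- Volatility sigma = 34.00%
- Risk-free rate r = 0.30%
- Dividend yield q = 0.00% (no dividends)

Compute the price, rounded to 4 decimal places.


Answer: Price = 3.1290

Derivation:
d1 = (ln(S/K) + (r - q + 0.5*sigma^2) * T) / (sigma * sqrt(T)) = 0.38841078
d2 = d1 - sigma * sqrt(T) = -0.02800248
exp(-rT) = 0.99551011; exp(-qT) = 1.00000000
P = K * exp(-rT) * N(-d2) - S_0 * exp(-qT) * N(-d1)
N(-d1) = 0.34885604; N(-d2) = 0.51116991
P = 23.2600 * 0.99551011 * 0.51116991 - 24.9600 * 1.00000000 * 0.34885604 = 3.1290


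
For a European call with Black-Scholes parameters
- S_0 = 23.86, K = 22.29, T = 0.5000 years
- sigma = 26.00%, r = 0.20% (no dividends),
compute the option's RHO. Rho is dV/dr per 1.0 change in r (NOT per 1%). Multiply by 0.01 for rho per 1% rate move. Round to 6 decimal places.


d1 = 0.4675894219; d2 = 0.2837416588
phi(d1) = 0.3576292417; exp(-qT) = 1.0000000000; exp(-rT) = 0.9990004998
N(d2) = 0.6116958165
Rho = K*T*exp(-rT)*N(d2) = 22.2900 * 0.5000 * 0.9990004998 * 0.6116958165 = 6.810536

Answer: Rho = 6.810536


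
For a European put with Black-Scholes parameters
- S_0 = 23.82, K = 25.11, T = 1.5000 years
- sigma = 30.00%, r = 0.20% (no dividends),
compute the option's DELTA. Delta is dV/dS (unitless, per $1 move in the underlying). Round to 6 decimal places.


d1 = 0.0483349394; d2 = -0.3190885220
phi(d1) = 0.3984765348; exp(-qT) = 1.0000000000; exp(-rT) = 0.9970044955
N(-d1) = 0.4807246547
Delta = -exp(-qT) * N(-d1) = -1.0000000000 * 0.4807246547 = -0.480725

Answer: Delta = -0.480725


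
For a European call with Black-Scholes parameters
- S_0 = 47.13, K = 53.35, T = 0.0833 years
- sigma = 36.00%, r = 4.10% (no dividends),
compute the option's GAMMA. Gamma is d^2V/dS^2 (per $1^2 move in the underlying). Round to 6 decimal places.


Answer: Gamma = 0.044084

Derivation:
d1 = -1.1082636206; d2 = -1.2121658824
phi(d1) = 0.2158735068; exp(-qT) = 1.0000000000; exp(-rT) = 0.9965905255
Gamma = exp(-qT) * phi(d1) / (S * sigma * sqrt(T)) = 1.0000000000 * 0.2158735068 / (47.1300 * 0.3600 * 0.2886173938) = 0.044084


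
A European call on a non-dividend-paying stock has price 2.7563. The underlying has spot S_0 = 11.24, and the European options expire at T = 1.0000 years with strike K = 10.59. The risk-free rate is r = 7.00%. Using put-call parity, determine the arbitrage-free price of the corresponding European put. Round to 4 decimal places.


Put-call parity: C - P = S_0 * exp(-qT) - K * exp(-rT).
S_0 * exp(-qT) = 11.2400 * 1.00000000 = 11.24000000
K * exp(-rT) = 10.5900 * 0.93239382 = 9.87405055
P = C - S*exp(-qT) + K*exp(-rT)
P = 2.7563 - 11.24000000 + 9.87405055 = 1.3904

Answer: Put price = 1.3904


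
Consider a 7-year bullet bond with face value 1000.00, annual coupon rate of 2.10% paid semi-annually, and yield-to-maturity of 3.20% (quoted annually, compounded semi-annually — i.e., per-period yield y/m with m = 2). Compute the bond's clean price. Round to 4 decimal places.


Coupon per period c = face * coupon_rate / m = 10.500000
Periods per year m = 2; per-period yield y/m = 0.016000
Number of cashflows N = 14
Cashflows (t years, CF_t, discount factor 1/(1+y/m)^(m*t), PV):
  t = 0.5000: CF_t = 10.500000, DF = 0.984252, PV = 10.334646
  t = 1.0000: CF_t = 10.500000, DF = 0.968752, PV = 10.171895
  t = 1.5000: CF_t = 10.500000, DF = 0.953496, PV = 10.011708
  t = 2.0000: CF_t = 10.500000, DF = 0.938480, PV = 9.854043
  t = 2.5000: CF_t = 10.500000, DF = 0.923701, PV = 9.698862
  t = 3.0000: CF_t = 10.500000, DF = 0.909155, PV = 9.546124
  t = 3.5000: CF_t = 10.500000, DF = 0.894837, PV = 9.395791
  t = 4.0000: CF_t = 10.500000, DF = 0.880745, PV = 9.247826
  t = 4.5000: CF_t = 10.500000, DF = 0.866875, PV = 9.102191
  t = 5.0000: CF_t = 10.500000, DF = 0.853224, PV = 8.958849
  t = 5.5000: CF_t = 10.500000, DF = 0.839787, PV = 8.817765
  t = 6.0000: CF_t = 10.500000, DF = 0.826562, PV = 8.678902
  t = 6.5000: CF_t = 10.500000, DF = 0.813545, PV = 8.542227
  t = 7.0000: CF_t = 1010.500000, DF = 0.800734, PV = 809.141370
Price P = sum_t PV_t = 931.502198

Answer: Price = 931.5022


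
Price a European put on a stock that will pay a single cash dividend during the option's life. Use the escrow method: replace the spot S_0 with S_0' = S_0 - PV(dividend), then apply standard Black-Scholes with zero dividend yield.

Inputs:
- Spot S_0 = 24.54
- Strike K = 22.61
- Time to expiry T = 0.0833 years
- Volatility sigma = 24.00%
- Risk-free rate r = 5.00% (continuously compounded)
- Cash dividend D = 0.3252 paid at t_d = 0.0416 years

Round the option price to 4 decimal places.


PV(D) = D * exp(-r * t_d) = 0.3252 * 0.99792216 = 0.32452429
S_0' = S_0 - PV(D) = 24.5400 - 0.32452429 = 24.21547571
d1 = (ln(S_0'/K) + (r + sigma^2/2)*T) / (sigma*sqrt(T)) = 1.08511124
d2 = d1 - sigma*sqrt(T) = 1.01584307
exp(-rT) = 0.99584366
N(-d1) = 0.13893619; N(-d2) = 0.15485206
P = K * exp(-rT) * N(-d2) - S_0' * N(-d1) = 22.6100 * 0.99584366 * 0.15485206 - 24.21547571 * 0.13893619 = 0.1222

Answer: Price = 0.1222


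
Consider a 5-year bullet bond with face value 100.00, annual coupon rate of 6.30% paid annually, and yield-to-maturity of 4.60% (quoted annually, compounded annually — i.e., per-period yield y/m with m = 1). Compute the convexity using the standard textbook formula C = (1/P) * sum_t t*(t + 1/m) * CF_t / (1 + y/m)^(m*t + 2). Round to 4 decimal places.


Answer: Convexity = 23.5186

Derivation:
Coupon per period c = face * coupon_rate / m = 6.300000
Periods per year m = 1; per-period yield y/m = 0.046000
Number of cashflows N = 5
Cashflows (t years, CF_t, discount factor 1/(1+y/m)^(m*t), PV):
  t = 1.0000: CF_t = 6.300000, DF = 0.956023, PV = 6.022945
  t = 2.0000: CF_t = 6.300000, DF = 0.913980, PV = 5.758073
  t = 3.0000: CF_t = 6.300000, DF = 0.873786, PV = 5.504850
  t = 4.0000: CF_t = 6.300000, DF = 0.835359, PV = 5.262763
  t = 5.0000: CF_t = 106.300000, DF = 0.798623, PV = 84.893579
Price P = sum_t PV_t = 107.442210
Convexity numerator sum_t t*(t + 1/m) * CF_t / (1+y/m)^(m*t + 2):
  t = 1.0000: term = 11.009700
  t = 2.0000: term = 31.576578
  t = 3.0000: term = 60.375866
  t = 4.0000: term = 96.201189
  t = 5.0000: term = 2327.730663
Convexity = (1/P) * sum = 2526.893995 / 107.442210 = 23.518634


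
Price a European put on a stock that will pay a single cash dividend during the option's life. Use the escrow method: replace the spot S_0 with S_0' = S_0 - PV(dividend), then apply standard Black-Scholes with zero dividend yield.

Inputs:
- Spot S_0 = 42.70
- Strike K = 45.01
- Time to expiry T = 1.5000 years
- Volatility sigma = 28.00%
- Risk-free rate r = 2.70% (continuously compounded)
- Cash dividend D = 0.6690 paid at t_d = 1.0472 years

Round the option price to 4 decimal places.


PV(D) = D * exp(-r * t_d) = 0.6690 * 0.97212158 = 0.65034934
S_0' = S_0 - PV(D) = 42.7000 - 0.65034934 = 42.04965066
d1 = (ln(S_0'/K) + (r + sigma^2/2)*T) / (sigma*sqrt(T)) = 0.09117465
d2 = d1 - sigma*sqrt(T) = -0.25175392
exp(-rT) = 0.96030916
N(-d1) = 0.46367691; N(-d2) = 0.59938436
P = K * exp(-rT) * N(-d2) - S_0' * N(-d1) = 45.0100 * 0.96030916 * 0.59938436 - 42.04965066 * 0.46367691 = 6.4100

Answer: Price = 6.4100


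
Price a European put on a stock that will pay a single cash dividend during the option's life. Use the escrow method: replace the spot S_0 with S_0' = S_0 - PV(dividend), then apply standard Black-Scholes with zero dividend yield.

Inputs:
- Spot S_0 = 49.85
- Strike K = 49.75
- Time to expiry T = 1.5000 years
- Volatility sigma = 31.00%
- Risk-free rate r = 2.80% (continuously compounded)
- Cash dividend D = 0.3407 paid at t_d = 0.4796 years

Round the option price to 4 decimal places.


PV(D) = D * exp(-r * t_d) = 0.3407 * 0.98666096 = 0.33615539
S_0' = S_0 - PV(D) = 49.8500 - 0.33615539 = 49.51384461
d1 = (ln(S_0'/K) + (r + sigma^2/2)*T) / (sigma*sqrt(T)) = 0.28792529
d2 = d1 - sigma*sqrt(T) = -0.09174562
exp(-rT) = 0.95886978
N(-d1) = 0.38670196; N(-d2) = 0.53654993
P = K * exp(-rT) * N(-d2) - S_0' * N(-d1) = 49.7500 * 0.95886978 * 0.53654993 - 49.51384461 * 0.38670196 = 6.4484

Answer: Price = 6.4484


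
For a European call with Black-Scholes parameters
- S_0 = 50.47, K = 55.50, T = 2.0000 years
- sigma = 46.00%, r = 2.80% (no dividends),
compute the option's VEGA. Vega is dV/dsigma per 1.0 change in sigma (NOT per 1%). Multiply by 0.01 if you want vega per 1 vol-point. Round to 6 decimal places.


d1 = 0.2653127354; d2 = -0.3852255033
phi(d1) = 0.3851455528; exp(-qT) = 1.0000000000; exp(-rT) = 0.9455391359
Vega = S * exp(-qT) * phi(d1) * sqrt(T) = 50.4700 * 1.0000000000 * 0.3851455528 * 1.4142135624 = 27.489902

Answer: Vega = 27.489902


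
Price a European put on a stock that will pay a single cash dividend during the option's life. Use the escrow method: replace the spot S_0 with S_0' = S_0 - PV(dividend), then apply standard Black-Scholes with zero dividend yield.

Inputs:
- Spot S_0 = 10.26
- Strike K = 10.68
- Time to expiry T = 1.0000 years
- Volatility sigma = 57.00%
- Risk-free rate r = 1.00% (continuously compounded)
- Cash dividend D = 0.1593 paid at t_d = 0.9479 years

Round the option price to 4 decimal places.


PV(D) = D * exp(-r * t_d) = 0.1593 * 0.99056578 = 0.15779713
S_0' = S_0 - PV(D) = 10.2600 - 0.15779713 = 10.10220287
d1 = (ln(S_0'/K) + (r + sigma^2/2)*T) / (sigma*sqrt(T)) = 0.20496609
d2 = d1 - sigma*sqrt(T) = -0.36503391
exp(-rT) = 0.99004983
N(-d1) = 0.41879931; N(-d2) = 0.64245695
P = K * exp(-rT) * N(-d2) - S_0' * N(-d1) = 10.6800 * 0.99004983 * 0.64245695 - 10.10220287 * 0.41879931 = 2.5624

Answer: Price = 2.5624


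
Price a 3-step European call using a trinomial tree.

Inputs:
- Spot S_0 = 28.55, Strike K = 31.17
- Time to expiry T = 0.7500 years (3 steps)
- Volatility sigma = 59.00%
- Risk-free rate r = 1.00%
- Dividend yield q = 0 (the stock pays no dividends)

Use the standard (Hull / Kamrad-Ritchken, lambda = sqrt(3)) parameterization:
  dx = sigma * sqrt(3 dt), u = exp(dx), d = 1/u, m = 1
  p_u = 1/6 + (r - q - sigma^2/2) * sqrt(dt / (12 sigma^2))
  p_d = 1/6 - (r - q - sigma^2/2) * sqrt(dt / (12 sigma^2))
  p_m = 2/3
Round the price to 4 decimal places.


dt = T/N = 0.250000; dx = sigma*sqrt(3*dt) = 0.510955
u = exp(dx) = 1.666882; d = 1/u = 0.599922
p_u = 0.126533, p_m = 0.666667, p_d = 0.206800
Discount per step: exp(-r*dt) = 0.997503
Stock lattice S(k, j) with j the centered position index:
  k=0: S(0,+0) = 28.5500
  k=1: S(1,-1) = 17.1278; S(1,+0) = 28.5500; S(1,+1) = 47.5895
  k=2: S(2,-2) = 10.2753; S(2,-1) = 17.1278; S(2,+0) = 28.5500; S(2,+1) = 47.5895; S(2,+2) = 79.3261
  k=3: S(3,-3) = 6.1644; S(3,-2) = 10.2753; S(3,-1) = 17.1278; S(3,+0) = 28.5500; S(3,+1) = 47.5895; S(3,+2) = 79.3261; S(3,+3) = 132.2272
Terminal payoffs V(N, j) = max(S_T - K, 0):
  V(3,-3) = 0.000000; V(3,-2) = 0.000000; V(3,-1) = 0.000000; V(3,+0) = 0.000000; V(3,+1) = 16.419489; V(3,+2) = 48.156077; V(3,+3) = 101.057232
Backward induction: V(k, j) = exp(-r*dt) * [p_u * V(k+1, j+1) + p_m * V(k+1, j) + p_d * V(k+1, j-1)]
  V(2,-2) = exp(-r*dt) * [p_u*0.000000 + p_m*0.000000 + p_d*0.000000] = 0.000000
  V(2,-1) = exp(-r*dt) * [p_u*0.000000 + p_m*0.000000 + p_d*0.000000] = 0.000000
  V(2,+0) = exp(-r*dt) * [p_u*16.419489 + p_m*0.000000 + p_d*0.000000] = 2.072428
  V(2,+1) = exp(-r*dt) * [p_u*48.156077 + p_m*16.419489 + p_d*0.000000] = 16.997136
  V(2,+2) = exp(-r*dt) * [p_u*101.057232 + p_m*48.156077 + p_d*16.419489] = 48.166157
  V(1,-1) = exp(-r*dt) * [p_u*2.072428 + p_m*0.000000 + p_d*0.000000] = 0.261577
  V(1,+0) = exp(-r*dt) * [p_u*16.997136 + p_m*2.072428 + p_d*0.000000] = 3.523506
  V(1,+1) = exp(-r*dt) * [p_u*48.166157 + p_m*16.997136 + p_d*2.072428] = 17.810053
  V(0,+0) = exp(-r*dt) * [p_u*17.810053 + p_m*3.523506 + p_d*0.261577] = 4.645039

Answer: Price = V(0,0) = 4.6450


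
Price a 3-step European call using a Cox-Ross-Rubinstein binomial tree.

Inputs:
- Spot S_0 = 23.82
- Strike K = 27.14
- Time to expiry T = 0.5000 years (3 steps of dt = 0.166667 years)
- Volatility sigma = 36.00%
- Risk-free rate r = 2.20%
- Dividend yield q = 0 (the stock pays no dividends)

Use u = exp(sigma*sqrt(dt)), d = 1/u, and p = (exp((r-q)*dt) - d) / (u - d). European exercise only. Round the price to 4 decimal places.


Answer: Price = V(0,0) = 1.2112

Derivation:
dt = T/N = 0.166667
u = exp(sigma*sqrt(dt)) = 1.158319; d = 1/u = 0.863320
p = (exp((r-q)*dt) - d) / (u - d) = 0.475776
Discount per step: exp(-r*dt) = 0.996340
Stock lattice S(k, i) with i counting down-moves:
  k=0: S(0,0) = 23.8200
  k=1: S(1,0) = 27.5911; S(1,1) = 20.5643
  k=2: S(2,0) = 31.9593; S(2,1) = 23.8200; S(2,2) = 17.7536
  k=3: S(3,0) = 37.0191; S(3,1) = 27.5911; S(3,2) = 20.5643; S(3,3) = 15.3270
Terminal payoffs V(N, i) = max(S_T - K, 0):
  V(3,0) = 9.879090; V(3,1) = 0.451147; V(3,2) = 0.000000; V(3,3) = 0.000000
Backward induction: V(k, i) = exp(-r*dt) * [p * V(k+1, i) + (1-p) * V(k+1, i+1)].
  V(2,0) = exp(-r*dt) * [p*9.879090 + (1-p)*0.451147] = 4.918667
  V(2,1) = exp(-r*dt) * [p*0.451147 + (1-p)*0.000000] = 0.213859
  V(2,2) = exp(-r*dt) * [p*0.000000 + (1-p)*0.000000] = 0.000000
  V(1,0) = exp(-r*dt) * [p*4.918667 + (1-p)*0.213859] = 2.443318
  V(1,1) = exp(-r*dt) * [p*0.213859 + (1-p)*0.000000] = 0.101377
  V(0,0) = exp(-r*dt) * [p*2.443318 + (1-p)*0.101377] = 1.211167


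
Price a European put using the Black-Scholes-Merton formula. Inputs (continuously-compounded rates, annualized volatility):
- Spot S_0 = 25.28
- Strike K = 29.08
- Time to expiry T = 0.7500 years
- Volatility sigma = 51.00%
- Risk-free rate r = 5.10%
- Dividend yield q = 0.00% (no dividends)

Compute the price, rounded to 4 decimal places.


Answer: Price = 6.1305

Derivation:
d1 = (ln(S/K) + (r - q + 0.5*sigma^2) * T) / (sigma * sqrt(T)) = -0.00962156
d2 = d1 - sigma * sqrt(T) = -0.45129452
exp(-rT) = 0.96247229; exp(-qT) = 1.00000000
P = K * exp(-rT) * N(-d2) - S_0 * exp(-qT) * N(-d1)
N(-d1) = 0.50383839; N(-d2) = 0.67411135
P = 29.0800 * 0.96247229 * 0.67411135 - 25.2800 * 1.00000000 * 0.50383839 = 6.1305


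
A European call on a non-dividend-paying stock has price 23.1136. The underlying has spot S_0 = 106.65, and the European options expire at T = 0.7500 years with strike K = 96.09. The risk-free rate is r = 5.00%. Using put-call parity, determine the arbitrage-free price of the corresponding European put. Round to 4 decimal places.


Put-call parity: C - P = S_0 * exp(-qT) - K * exp(-rT).
S_0 * exp(-qT) = 106.6500 * 1.00000000 = 106.65000000
K * exp(-rT) = 96.0900 * 0.96319442 = 92.55335160
P = C - S*exp(-qT) + K*exp(-rT)
P = 23.1136 - 106.65000000 + 92.55335160 = 9.0170

Answer: Put price = 9.0170


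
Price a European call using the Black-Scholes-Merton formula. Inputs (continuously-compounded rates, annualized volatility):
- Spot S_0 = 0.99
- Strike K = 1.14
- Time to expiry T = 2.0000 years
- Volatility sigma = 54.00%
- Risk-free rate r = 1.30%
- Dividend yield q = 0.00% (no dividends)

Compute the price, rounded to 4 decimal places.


d1 = (ln(S/K) + (r - q + 0.5*sigma^2) * T) / (sigma * sqrt(T)) = 0.23114719
d2 = d1 - sigma * sqrt(T) = -0.53252814
exp(-rT) = 0.97433509; exp(-qT) = 1.00000000
C = S_0 * exp(-qT) * N(d1) - K * exp(-rT) * N(d2)
N(d1) = 0.59139977; N(d2) = 0.29718013
C = 0.9900 * 1.00000000 * 0.59139977 - 1.1400 * 0.97433509 * 0.29718013 = 0.2554

Answer: Price = 0.2554


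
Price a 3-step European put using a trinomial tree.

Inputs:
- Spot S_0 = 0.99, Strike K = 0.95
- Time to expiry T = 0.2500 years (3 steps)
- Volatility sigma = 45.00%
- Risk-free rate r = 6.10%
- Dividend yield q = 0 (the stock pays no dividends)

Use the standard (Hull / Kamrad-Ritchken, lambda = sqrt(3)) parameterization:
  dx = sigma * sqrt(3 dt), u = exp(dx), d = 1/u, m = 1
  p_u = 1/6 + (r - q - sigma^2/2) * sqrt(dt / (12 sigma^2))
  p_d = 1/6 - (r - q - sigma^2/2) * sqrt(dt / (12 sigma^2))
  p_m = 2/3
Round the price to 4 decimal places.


dt = T/N = 0.083333; dx = sigma*sqrt(3*dt) = 0.225000
u = exp(dx) = 1.252323; d = 1/u = 0.798516
p_u = 0.159213, p_m = 0.666667, p_d = 0.174120
Discount per step: exp(-r*dt) = 0.994930
Stock lattice S(k, j) with j the centered position index:
  k=0: S(0,+0) = 0.9900
  k=1: S(1,-1) = 0.7905; S(1,+0) = 0.9900; S(1,+1) = 1.2398
  k=2: S(2,-2) = 0.6313; S(2,-1) = 0.7905; S(2,+0) = 0.9900; S(2,+1) = 1.2398; S(2,+2) = 1.5526
  k=3: S(3,-3) = 0.5041; S(3,-2) = 0.6313; S(3,-1) = 0.7905; S(3,+0) = 0.9900; S(3,+1) = 1.2398; S(3,+2) = 1.5526; S(3,+3) = 1.9444
Terminal payoffs V(N, j) = max(K - S_T, 0):
  V(3,-3) = 0.445935; V(3,-2) = 0.318748; V(3,-1) = 0.159469; V(3,+0) = 0.000000; V(3,+1) = 0.000000; V(3,+2) = 0.000000; V(3,+3) = 0.000000
Backward induction: V(k, j) = exp(-r*dt) * [p_u * V(k+1, j+1) + p_m * V(k+1, j) + p_d * V(k+1, j-1)]
  V(2,-2) = exp(-r*dt) * [p_u*0.159469 + p_m*0.318748 + p_d*0.445935] = 0.313935
  V(2,-1) = exp(-r*dt) * [p_u*0.000000 + p_m*0.159469 + p_d*0.318748] = 0.160993
  V(2,+0) = exp(-r*dt) * [p_u*0.000000 + p_m*0.000000 + p_d*0.159469] = 0.027626
  V(2,+1) = exp(-r*dt) * [p_u*0.000000 + p_m*0.000000 + p_d*0.000000] = 0.000000
  V(2,+2) = exp(-r*dt) * [p_u*0.000000 + p_m*0.000000 + p_d*0.000000] = 0.000000
  V(1,-1) = exp(-r*dt) * [p_u*0.027626 + p_m*0.160993 + p_d*0.313935] = 0.165546
  V(1,+0) = exp(-r*dt) * [p_u*0.000000 + p_m*0.027626 + p_d*0.160993] = 0.046214
  V(1,+1) = exp(-r*dt) * [p_u*0.000000 + p_m*0.000000 + p_d*0.027626] = 0.004786
  V(0,+0) = exp(-r*dt) * [p_u*0.004786 + p_m*0.046214 + p_d*0.165546] = 0.060090

Answer: Price = V(0,0) = 0.0601


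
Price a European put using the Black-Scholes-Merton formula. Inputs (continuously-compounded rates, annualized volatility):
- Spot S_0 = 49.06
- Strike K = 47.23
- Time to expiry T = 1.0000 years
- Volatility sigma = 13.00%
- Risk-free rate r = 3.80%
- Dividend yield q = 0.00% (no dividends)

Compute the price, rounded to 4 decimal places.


Answer: Price = 1.0604

Derivation:
d1 = (ln(S/K) + (r - q + 0.5*sigma^2) * T) / (sigma * sqrt(T)) = 0.64972888
d2 = d1 - sigma * sqrt(T) = 0.51972888
exp(-rT) = 0.96271294; exp(-qT) = 1.00000000
P = K * exp(-rT) * N(-d2) - S_0 * exp(-qT) * N(-d1)
N(-d1) = 0.25793368; N(-d2) = 0.30162628
P = 47.2300 * 0.96271294 * 0.30162628 - 49.0600 * 1.00000000 * 0.25793368 = 1.0604


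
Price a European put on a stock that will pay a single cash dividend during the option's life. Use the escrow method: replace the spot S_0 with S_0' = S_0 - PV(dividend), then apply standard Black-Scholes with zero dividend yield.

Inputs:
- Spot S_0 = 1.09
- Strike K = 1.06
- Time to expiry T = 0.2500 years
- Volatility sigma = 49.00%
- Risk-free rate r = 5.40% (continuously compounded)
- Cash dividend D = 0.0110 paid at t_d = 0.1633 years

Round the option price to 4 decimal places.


PV(D) = D * exp(-r * t_d) = 0.0110 * 0.99122057 = 0.01090343
S_0' = S_0 - PV(D) = 1.0900 - 0.01090343 = 1.07909657
d1 = (ln(S_0'/K) + (r + sigma^2/2)*T) / (sigma*sqrt(T)) = 0.25048072
d2 = d1 - sigma*sqrt(T) = 0.00548072
exp(-rT) = 0.98659072
N(-d1) = 0.40110781; N(-d2) = 0.49781352
P = K * exp(-rT) * N(-d2) - S_0' * N(-d1) = 1.0600 * 0.98659072 * 0.49781352 - 1.07909657 * 0.40110781 = 0.0878

Answer: Price = 0.0878


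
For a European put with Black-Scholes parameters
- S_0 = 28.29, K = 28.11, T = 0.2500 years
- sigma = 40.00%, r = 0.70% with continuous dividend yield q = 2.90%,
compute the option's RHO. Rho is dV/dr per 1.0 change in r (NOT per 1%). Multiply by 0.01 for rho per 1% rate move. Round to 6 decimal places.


Answer: Rho = -3.774710

Derivation:
d1 = 0.1044150020; d2 = -0.0955849980
phi(d1) = 0.3967734645; exp(-qT) = 0.9927762179; exp(-rT) = 0.9982515304
N(-d2) = 0.5380749098
Rho = -K*T*exp(-rT)*N(-d2) = -28.1100 * 0.2500 * 0.9982515304 * 0.5380749098 = -3.774710


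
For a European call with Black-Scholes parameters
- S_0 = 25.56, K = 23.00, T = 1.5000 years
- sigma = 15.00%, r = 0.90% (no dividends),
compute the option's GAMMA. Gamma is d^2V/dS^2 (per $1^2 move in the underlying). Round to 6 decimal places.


Answer: Gamma = 0.064620

Derivation:
d1 = 0.7397971434; d2 = 0.5560854127
phi(d1) = 0.3034348239; exp(-qT) = 1.0000000000; exp(-rT) = 0.9865907163
Gamma = exp(-qT) * phi(d1) / (S * sigma * sqrt(T)) = 1.0000000000 * 0.3034348239 / (25.5600 * 0.1500 * 1.2247448714) = 0.064620


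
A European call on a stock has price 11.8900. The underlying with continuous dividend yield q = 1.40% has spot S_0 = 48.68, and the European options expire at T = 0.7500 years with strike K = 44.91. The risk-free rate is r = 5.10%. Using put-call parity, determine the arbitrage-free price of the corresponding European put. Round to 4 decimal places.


Put-call parity: C - P = S_0 * exp(-qT) - K * exp(-rT).
S_0 * exp(-qT) = 48.6800 * 0.98955493 = 48.17153412
K * exp(-rT) = 44.9100 * 0.96247229 = 43.22463067
P = C - S*exp(-qT) + K*exp(-rT)
P = 11.8900 - 48.17153412 + 43.22463067 = 6.9431

Answer: Put price = 6.9431


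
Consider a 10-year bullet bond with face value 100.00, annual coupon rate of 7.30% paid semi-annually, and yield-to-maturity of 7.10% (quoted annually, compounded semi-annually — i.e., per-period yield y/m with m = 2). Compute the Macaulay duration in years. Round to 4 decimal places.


Answer: Macaulay duration = 7.2883 years

Derivation:
Coupon per period c = face * coupon_rate / m = 3.650000
Periods per year m = 2; per-period yield y/m = 0.035500
Number of cashflows N = 20
Cashflows (t years, CF_t, discount factor 1/(1+y/m)^(m*t), PV):
  t = 0.5000: CF_t = 3.650000, DF = 0.965717, PV = 3.524867
  t = 1.0000: CF_t = 3.650000, DF = 0.932609, PV = 3.404024
  t = 1.5000: CF_t = 3.650000, DF = 0.900637, PV = 3.287324
  t = 2.0000: CF_t = 3.650000, DF = 0.869760, PV = 3.174625
  t = 2.5000: CF_t = 3.650000, DF = 0.839942, PV = 3.065790
  t = 3.0000: CF_t = 3.650000, DF = 0.811147, PV = 2.960685
  t = 3.5000: CF_t = 3.650000, DF = 0.783338, PV = 2.859184
  t = 4.0000: CF_t = 3.650000, DF = 0.756483, PV = 2.761163
  t = 4.5000: CF_t = 3.650000, DF = 0.730549, PV = 2.666502
  t = 5.0000: CF_t = 3.650000, DF = 0.705503, PV = 2.575087
  t = 5.5000: CF_t = 3.650000, DF = 0.681316, PV = 2.486805
  t = 6.0000: CF_t = 3.650000, DF = 0.657959, PV = 2.401550
  t = 6.5000: CF_t = 3.650000, DF = 0.635402, PV = 2.319218
  t = 7.0000: CF_t = 3.650000, DF = 0.613619, PV = 2.239708
  t = 7.5000: CF_t = 3.650000, DF = 0.592582, PV = 2.162924
  t = 8.0000: CF_t = 3.650000, DF = 0.572267, PV = 2.088773
  t = 8.5000: CF_t = 3.650000, DF = 0.552648, PV = 2.017164
  t = 9.0000: CF_t = 3.650000, DF = 0.533701, PV = 1.948009
  t = 9.5000: CF_t = 3.650000, DF = 0.515404, PV = 1.881226
  t = 10.0000: CF_t = 103.650000, DF = 0.497735, PV = 51.590204
Price P = sum_t PV_t = 101.414832
Macaulay numerator sum_t t * PV_t:
  t * PV_t at t = 0.5000: 1.762434
  t * PV_t at t = 1.0000: 3.404024
  t * PV_t at t = 1.5000: 4.930987
  t * PV_t at t = 2.0000: 6.349250
  t * PV_t at t = 2.5000: 7.664474
  t * PV_t at t = 3.0000: 8.882056
  t * PV_t at t = 3.5000: 10.007145
  t * PV_t at t = 4.0000: 11.044652
  t * PV_t at t = 4.5000: 11.999260
  t * PV_t at t = 5.0000: 12.875433
  t * PV_t at t = 5.5000: 13.677427
  t * PV_t at t = 6.0000: 14.409300
  t * PV_t at t = 6.5000: 15.074915
  t * PV_t at t = 7.0000: 15.677957
  t * PV_t at t = 7.5000: 16.221932
  t * PV_t at t = 8.0000: 16.710183
  t * PV_t at t = 8.5000: 17.145890
  t * PV_t at t = 9.0000: 17.532083
  t * PV_t at t = 9.5000: 17.871644
  t * PV_t at t = 10.0000: 515.902036
Macaulay duration D = (sum_t t * PV_t) / P = 739.143081 / 101.414832 = 7.288313


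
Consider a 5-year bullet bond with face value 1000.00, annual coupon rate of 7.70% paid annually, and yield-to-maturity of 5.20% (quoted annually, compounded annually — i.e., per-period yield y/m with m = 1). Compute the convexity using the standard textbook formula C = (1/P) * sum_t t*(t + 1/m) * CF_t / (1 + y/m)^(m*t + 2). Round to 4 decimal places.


Coupon per period c = face * coupon_rate / m = 77.000000
Periods per year m = 1; per-period yield y/m = 0.052000
Number of cashflows N = 5
Cashflows (t years, CF_t, discount factor 1/(1+y/m)^(m*t), PV):
  t = 1.0000: CF_t = 77.000000, DF = 0.950570, PV = 73.193916
  t = 2.0000: CF_t = 77.000000, DF = 0.903584, PV = 69.575966
  t = 3.0000: CF_t = 77.000000, DF = 0.858920, PV = 66.136850
  t = 4.0000: CF_t = 77.000000, DF = 0.816464, PV = 62.867728
  t = 5.0000: CF_t = 1077.000000, DF = 0.776106, PV = 835.866662
Price P = sum_t PV_t = 1107.641123
Convexity numerator sum_t t*(t + 1/m) * CF_t / (1+y/m)^(m*t + 2):
  t = 1.0000: term = 132.273700
  t = 2.0000: term = 377.206368
  t = 3.0000: term = 717.122373
  t = 4.0000: term = 1136.125433
  t = 5.0000: term = 22658.271652
Convexity = (1/P) * sum = 25020.999527 / 1107.641123 = 22.589446

Answer: Convexity = 22.5894


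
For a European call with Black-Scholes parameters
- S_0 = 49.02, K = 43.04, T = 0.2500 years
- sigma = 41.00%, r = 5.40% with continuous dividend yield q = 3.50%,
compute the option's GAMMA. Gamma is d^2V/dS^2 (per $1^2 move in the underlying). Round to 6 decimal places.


d1 = 0.7602973768; d2 = 0.5552973768
phi(d1) = 0.2988048531; exp(-qT) = 0.9912881698; exp(-rT) = 0.9865907163
Gamma = exp(-qT) * phi(d1) / (S * sigma * sqrt(T)) = 0.9912881698 * 0.2988048531 / (49.0200 * 0.4100 * 0.5000000000) = 0.029475

Answer: Gamma = 0.029475


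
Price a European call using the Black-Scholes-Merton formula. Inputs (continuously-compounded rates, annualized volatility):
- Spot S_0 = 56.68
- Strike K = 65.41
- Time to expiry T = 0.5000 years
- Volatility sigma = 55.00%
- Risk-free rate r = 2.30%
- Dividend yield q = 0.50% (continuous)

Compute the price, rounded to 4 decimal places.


d1 = (ln(S/K) + (r - q + 0.5*sigma^2) * T) / (sigma * sqrt(T)) = -0.15075192
d2 = d1 - sigma * sqrt(T) = -0.53966065
exp(-rT) = 0.98856587; exp(-qT) = 0.99750312
C = S_0 * exp(-qT) * N(d1) - K * exp(-rT) * N(d2)
N(d1) = 0.44008571; N(d2) = 0.29471554
C = 56.6800 * 0.99750312 * 0.44008571 - 65.4100 * 0.98856587 * 0.29471554 = 5.8249

Answer: Price = 5.8249


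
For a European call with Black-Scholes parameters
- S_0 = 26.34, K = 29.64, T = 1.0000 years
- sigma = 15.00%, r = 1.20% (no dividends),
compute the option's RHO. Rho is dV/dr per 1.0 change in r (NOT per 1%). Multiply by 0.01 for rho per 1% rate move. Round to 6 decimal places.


Answer: Rho = 6.359098

Derivation:
d1 = -0.6319073608; d2 = -0.7819073608
phi(d1) = 0.3267395236; exp(-qT) = 1.0000000000; exp(-rT) = 0.9880717129
N(d2) = 0.2171345094
Rho = K*T*exp(-rT)*N(d2) = 29.6400 * 1.0000 * 0.9880717129 * 0.2171345094 = 6.359098


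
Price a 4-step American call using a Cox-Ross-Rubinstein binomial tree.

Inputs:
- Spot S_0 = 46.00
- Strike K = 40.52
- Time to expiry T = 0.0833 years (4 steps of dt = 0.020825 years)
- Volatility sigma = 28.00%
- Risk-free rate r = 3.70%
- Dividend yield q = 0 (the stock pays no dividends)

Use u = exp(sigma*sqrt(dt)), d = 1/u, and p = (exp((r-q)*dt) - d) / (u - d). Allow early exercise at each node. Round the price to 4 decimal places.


Answer: Price = V(0,0) = 5.6914

Derivation:
dt = T/N = 0.020825
u = exp(sigma*sqrt(dt)) = 1.041234; d = 1/u = 0.960399
p = (exp((r-q)*dt) - d) / (u - d) = 0.499436
Discount per step: exp(-r*dt) = 0.999230
Stock lattice S(k, i) with i counting down-moves:
  k=0: S(0,0) = 46.0000
  k=1: S(1,0) = 47.8968; S(1,1) = 44.1784
  k=2: S(2,0) = 49.8717; S(2,1) = 46.0000; S(2,2) = 42.4288
  k=3: S(3,0) = 51.9281; S(3,1) = 47.8968; S(3,2) = 44.1784; S(3,3) = 40.7486
  k=4: S(4,0) = 54.0693; S(4,1) = 49.8717; S(4,2) = 46.0000; S(4,3) = 42.4288; S(4,4) = 39.1349
Terminal payoffs V(N, i) = max(S_T - K, 0):
  V(4,0) = 13.549331; V(4,1) = 9.351728; V(4,2) = 5.480000; V(4,3) = 1.908849; V(4,4) = 0.000000
Backward induction: V(k, i) = exp(-r*dt) * [p * V(k+1, i) + (1-p) * V(k+1, i+1)]; then take max(V_cont, immediate exercise) for American.
  V(3,0) = exp(-r*dt) * [p*13.549331 + (1-p)*9.351728] = 11.439342; exercise = 11.408133; V(3,0) = max -> 11.439342
  V(3,1) = exp(-r*dt) * [p*9.351728 + (1-p)*5.480000] = 7.407968; exercise = 7.376759; V(3,1) = max -> 7.407968
  V(3,2) = exp(-r*dt) * [p*5.480000 + (1-p)*1.908849] = 3.689565; exercise = 3.658355; V(3,2) = max -> 3.689565
  V(3,3) = exp(-r*dt) * [p*1.908849 + (1-p)*0.000000] = 0.952613; exercise = 0.228625; V(3,3) = max -> 0.952613
  V(2,0) = exp(-r*dt) * [p*11.439342 + (1-p)*7.407968] = 9.414123; exercise = 9.351728; V(2,0) = max -> 9.414123
  V(2,1) = exp(-r*dt) * [p*7.407968 + (1-p)*3.689565] = 5.542395; exercise = 5.480000; V(2,1) = max -> 5.542395
  V(2,2) = exp(-r*dt) * [p*3.689565 + (1-p)*0.952613] = 2.317757; exercise = 1.908849; V(2,2) = max -> 2.317757
  V(1,0) = exp(-r*dt) * [p*9.414123 + (1-p)*5.542395] = 7.470315; exercise = 7.376759; V(1,0) = max -> 7.470315
  V(1,1) = exp(-r*dt) * [p*5.542395 + (1-p)*2.317757] = 3.925230; exercise = 3.658355; V(1,1) = max -> 3.925230
  V(0,0) = exp(-r*dt) * [p*7.470315 + (1-p)*3.925230] = 5.691385; exercise = 5.480000; V(0,0) = max -> 5.691385


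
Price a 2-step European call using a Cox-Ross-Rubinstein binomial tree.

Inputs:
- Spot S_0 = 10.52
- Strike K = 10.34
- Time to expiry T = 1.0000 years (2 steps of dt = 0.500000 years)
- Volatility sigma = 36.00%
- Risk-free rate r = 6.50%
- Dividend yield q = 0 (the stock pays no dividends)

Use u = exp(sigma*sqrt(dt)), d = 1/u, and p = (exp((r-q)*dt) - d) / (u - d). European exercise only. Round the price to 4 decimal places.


dt = T/N = 0.500000
u = exp(sigma*sqrt(dt)) = 1.289892; d = 1/u = 0.775259
p = (exp((r-q)*dt) - d) / (u - d) = 0.500891
Discount per step: exp(-r*dt) = 0.968022
Stock lattice S(k, i) with i counting down-moves:
  k=0: S(0,0) = 10.5200
  k=1: S(1,0) = 13.5697; S(1,1) = 8.1557
  k=2: S(2,0) = 17.5034; S(2,1) = 10.5200; S(2,2) = 6.3228
Terminal payoffs V(N, i) = max(S_T - K, 0):
  V(2,0) = 7.163399; V(2,1) = 0.180000; V(2,2) = 0.000000
Backward induction: V(k, i) = exp(-r*dt) * [p * V(k+1, i) + (1-p) * V(k+1, i+1)].
  V(1,0) = exp(-r*dt) * [p*7.163399 + (1-p)*0.180000] = 3.560311
  V(1,1) = exp(-r*dt) * [p*0.180000 + (1-p)*0.000000] = 0.087277
  V(0,0) = exp(-r*dt) * [p*3.560311 + (1-p)*0.087277] = 1.768469

Answer: Price = V(0,0) = 1.7685


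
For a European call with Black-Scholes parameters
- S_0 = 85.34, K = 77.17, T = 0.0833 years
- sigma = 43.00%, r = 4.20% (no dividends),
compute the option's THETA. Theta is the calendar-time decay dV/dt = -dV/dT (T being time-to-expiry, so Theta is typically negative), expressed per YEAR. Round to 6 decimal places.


Answer: Theta = -19.422688

Derivation:
d1 = 0.9011059213; d2 = 0.7770004420
phi(d1) = 0.2658203767; exp(-qT) = 1.0000000000; exp(-rT) = 0.9965075130
Theta = -S*exp(-qT)*phi(d1)*sigma/(2*sqrt(T)) - r*K*exp(-rT)*N(d2) + q*S*exp(-qT)*N(d1)
N(d1) = 0.8162339975; N(d2) = 0.7814207452; sqrt(T) = 0.2886173938
Term 1 = -85.3400 * 1.0000000000 * 0.2658203767 * 0.4300 / (2 * 0.2886173938) = -16.8988389421
Term 2 = -0.0420 * 77.1700 * 0.9965075130 * 0.7814207452 = -2.5238486331
Term 3 = 0 (no dividend yield, q = 0)
Theta = -16.8988389421 + (-2.5238486331) + (0.0000000000) = -19.422688
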